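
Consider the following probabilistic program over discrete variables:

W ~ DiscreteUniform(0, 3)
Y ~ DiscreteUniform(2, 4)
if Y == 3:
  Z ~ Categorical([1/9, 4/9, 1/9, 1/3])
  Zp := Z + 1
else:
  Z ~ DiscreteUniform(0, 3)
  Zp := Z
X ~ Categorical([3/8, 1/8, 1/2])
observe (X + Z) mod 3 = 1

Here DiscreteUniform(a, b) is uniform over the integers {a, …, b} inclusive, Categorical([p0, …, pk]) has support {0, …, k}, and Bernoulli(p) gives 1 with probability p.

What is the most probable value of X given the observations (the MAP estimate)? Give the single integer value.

Enumerate traces; 48 have nonzero weight after conditioning:
  (W=0, Y=2, Z=0, X=1) weight 1/384
  (W=0, Y=2, Z=1, X=0) weight 1/128
  (W=0, Y=2, Z=2, X=2) weight 1/96
  (W=0, Y=2, Z=3, X=1) weight 1/384
  (W=0, Y=3, Z=0, X=1) weight 1/864
  (W=0, Y=3, Z=1, X=0) weight 1/72
  (W=0, Y=3, Z=2, X=2) weight 1/216
  (W=0, Y=3, Z=3, X=1) weight 1/288
  … 40 more
Group by X:
  weight(X=0) = 17/144
  weight(X=1) = 13/216
  weight(X=2) = 11/108
Total weight = 17/144 + 13/216 + 11/108 = 121/432
P(X=0 | obs) = 17/144 / 121/432 = 51/121
P(X=1 | obs) = 13/216 / 121/432 = 26/121
P(X=2 | obs) = 11/108 / 121/432 = 4/11
argmax = 0

argmax_v P(X = v | obs) = 0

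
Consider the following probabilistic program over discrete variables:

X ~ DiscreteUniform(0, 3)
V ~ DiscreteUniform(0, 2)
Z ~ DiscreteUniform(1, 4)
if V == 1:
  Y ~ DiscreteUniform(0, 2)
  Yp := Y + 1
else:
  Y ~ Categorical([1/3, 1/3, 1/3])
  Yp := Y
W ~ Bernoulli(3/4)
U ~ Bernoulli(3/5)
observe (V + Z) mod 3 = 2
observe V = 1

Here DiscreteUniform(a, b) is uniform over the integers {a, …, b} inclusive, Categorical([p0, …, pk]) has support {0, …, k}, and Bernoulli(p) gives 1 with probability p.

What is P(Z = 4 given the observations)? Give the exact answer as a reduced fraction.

Enumerate traces; 96 have nonzero weight after conditioning:
  (X=0, V=1, Z=1, Y=0, W=0, U=0) weight 1/1440
  (X=0, V=1, Z=1, Y=0, W=0, U=1) weight 1/960
  (X=0, V=1, Z=1, Y=0, W=1, U=0) weight 1/480
  (X=0, V=1, Z=1, Y=0, W=1, U=1) weight 1/320
  (X=0, V=1, Z=1, Y=1, W=0, U=0) weight 1/1440
  (X=0, V=1, Z=1, Y=1, W=0, U=1) weight 1/960
  (X=0, V=1, Z=1, Y=1, W=1, U=0) weight 1/480
  (X=0, V=1, Z=1, Y=1, W=1, U=1) weight 1/320
  (X=0, V=1, Z=4, Y=0, W=0, U=0) weight 1/1440
  … 87 more
Group by Z:
  weight(Z=1) = 1/12
  weight(Z=4) = 1/12
Total weight = 1/12 + 1/12 = 1/6
P(Z=1 | obs) = 1/12 / 1/6 = 1/2
P(Z=4 | obs) = 1/12 / 1/6 = 1/2

P(Z = 4 | obs) = 1/2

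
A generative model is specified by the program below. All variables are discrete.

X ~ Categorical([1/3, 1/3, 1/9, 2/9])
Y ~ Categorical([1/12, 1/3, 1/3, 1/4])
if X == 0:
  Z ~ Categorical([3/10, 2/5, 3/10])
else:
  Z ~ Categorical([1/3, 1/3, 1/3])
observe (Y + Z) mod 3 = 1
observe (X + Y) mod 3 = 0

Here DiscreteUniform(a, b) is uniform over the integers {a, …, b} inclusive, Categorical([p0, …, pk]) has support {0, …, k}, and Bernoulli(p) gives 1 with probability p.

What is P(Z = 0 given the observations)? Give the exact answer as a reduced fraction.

P(Z = 0 | obs) = 5/48

Enumerate traces; 6 have nonzero weight after conditioning:
  (X=0, Y=0, Z=1) weight 1/90
  (X=0, Y=3, Z=1) weight 1/30
  (X=1, Y=2, Z=2) weight 1/27
  (X=2, Y=1, Z=0) weight 1/81
  (X=3, Y=0, Z=1) weight 1/162
  (X=3, Y=3, Z=1) weight 1/54
Group by Z:
  weight(Z=0) = 1/81
  weight(Z=1) = 28/405
  weight(Z=2) = 1/27
Total weight = 1/81 + 28/405 + 1/27 = 16/135
P(Z=0 | obs) = 1/81 / 16/135 = 5/48
P(Z=1 | obs) = 28/405 / 16/135 = 7/12
P(Z=2 | obs) = 1/27 / 16/135 = 5/16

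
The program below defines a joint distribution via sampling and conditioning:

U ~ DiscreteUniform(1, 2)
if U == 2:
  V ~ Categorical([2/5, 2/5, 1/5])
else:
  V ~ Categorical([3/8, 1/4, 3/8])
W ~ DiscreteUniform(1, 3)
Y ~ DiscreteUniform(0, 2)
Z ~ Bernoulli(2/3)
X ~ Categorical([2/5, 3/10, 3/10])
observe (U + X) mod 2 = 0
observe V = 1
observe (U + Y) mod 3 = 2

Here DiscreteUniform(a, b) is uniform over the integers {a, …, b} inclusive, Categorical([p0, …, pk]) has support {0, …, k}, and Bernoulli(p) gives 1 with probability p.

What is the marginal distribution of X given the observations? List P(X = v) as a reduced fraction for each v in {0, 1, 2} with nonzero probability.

Enumerate traces; 18 have nonzero weight after conditioning:
  (U=1, V=1, W=1, Y=1, Z=0, X=1) weight 1/720
  (U=1, V=1, W=1, Y=1, Z=1, X=1) weight 1/360
  (U=1, V=1, W=2, Y=1, Z=0, X=1) weight 1/720
  (U=1, V=1, W=2, Y=1, Z=1, X=1) weight 1/360
  (U=1, V=1, W=3, Y=1, Z=0, X=1) weight 1/720
  (U=1, V=1, W=3, Y=1, Z=1, X=1) weight 1/360
  (U=2, V=1, W=1, Y=0, Z=0, X=0) weight 2/675
  (U=2, V=1, W=1, Y=0, Z=0, X=2) weight 1/450
  … 10 more
Group by X:
  weight(X=0) = 2/75
  weight(X=1) = 1/80
  weight(X=2) = 1/50
Total weight = 2/75 + 1/80 + 1/50 = 71/1200
P(X=0 | obs) = 2/75 / 71/1200 = 32/71
P(X=1 | obs) = 1/80 / 71/1200 = 15/71
P(X=2 | obs) = 1/50 / 71/1200 = 24/71

P(X=0) = 32/71, P(X=1) = 15/71, P(X=2) = 24/71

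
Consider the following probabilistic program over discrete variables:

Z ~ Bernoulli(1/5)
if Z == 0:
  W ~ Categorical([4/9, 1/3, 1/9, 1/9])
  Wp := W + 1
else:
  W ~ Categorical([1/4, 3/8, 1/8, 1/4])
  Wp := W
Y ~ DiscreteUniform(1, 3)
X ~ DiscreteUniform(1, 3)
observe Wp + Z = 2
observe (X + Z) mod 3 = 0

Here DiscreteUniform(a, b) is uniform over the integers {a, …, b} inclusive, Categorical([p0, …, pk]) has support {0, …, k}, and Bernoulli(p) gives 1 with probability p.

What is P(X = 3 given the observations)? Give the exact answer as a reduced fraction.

Enumerate traces; 6 have nonzero weight after conditioning:
  (Z=0, W=1, Y=1, X=3) weight 4/135
  (Z=0, W=1, Y=2, X=3) weight 4/135
  (Z=0, W=1, Y=3, X=3) weight 4/135
  (Z=1, W=1, Y=1, X=2) weight 1/120
  (Z=1, W=1, Y=2, X=2) weight 1/120
  (Z=1, W=1, Y=3, X=2) weight 1/120
Group by X:
  weight(X=2) = 1/40
  weight(X=3) = 4/45
Total weight = 1/40 + 4/45 = 41/360
P(X=2 | obs) = 1/40 / 41/360 = 9/41
P(X=3 | obs) = 4/45 / 41/360 = 32/41

P(X = 3 | obs) = 32/41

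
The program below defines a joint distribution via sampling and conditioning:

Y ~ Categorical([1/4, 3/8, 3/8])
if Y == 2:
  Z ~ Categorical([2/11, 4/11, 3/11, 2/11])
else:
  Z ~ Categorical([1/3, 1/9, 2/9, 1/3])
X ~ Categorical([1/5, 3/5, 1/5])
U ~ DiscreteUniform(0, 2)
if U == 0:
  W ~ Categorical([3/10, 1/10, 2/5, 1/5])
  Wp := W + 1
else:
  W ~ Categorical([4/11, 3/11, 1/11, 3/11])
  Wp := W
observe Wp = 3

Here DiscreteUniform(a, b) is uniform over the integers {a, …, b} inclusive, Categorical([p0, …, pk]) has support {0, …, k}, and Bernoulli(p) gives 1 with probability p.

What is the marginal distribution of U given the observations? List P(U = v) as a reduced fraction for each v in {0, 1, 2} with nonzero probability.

Enumerate traces; 108 have nonzero weight after conditioning:
  (Y=0, Z=0, X=0, U=0, W=2) weight 1/450
  (Y=0, Z=0, X=0, U=1, W=3) weight 1/660
  (Y=0, Z=0, X=0, U=2, W=3) weight 1/660
  (Y=0, Z=0, X=1, U=0, W=2) weight 1/150
  (Y=0, Z=0, X=1, U=1, W=3) weight 1/220
  (Y=0, Z=0, X=1, U=2, W=3) weight 1/220
  (Y=0, Z=0, X=2, U=0, W=2) weight 1/450
  (Y=0, Z=0, X=2, U=1, W=3) weight 1/660
  … 100 more
Group by U:
  weight(U=0) = 2/15
  weight(U=1) = 1/11
  weight(U=2) = 1/11
Total weight = 2/15 + 1/11 + 1/11 = 52/165
P(U=0 | obs) = 2/15 / 52/165 = 11/26
P(U=1 | obs) = 1/11 / 52/165 = 15/52
P(U=2 | obs) = 1/11 / 52/165 = 15/52

P(U=0) = 11/26, P(U=1) = 15/52, P(U=2) = 15/52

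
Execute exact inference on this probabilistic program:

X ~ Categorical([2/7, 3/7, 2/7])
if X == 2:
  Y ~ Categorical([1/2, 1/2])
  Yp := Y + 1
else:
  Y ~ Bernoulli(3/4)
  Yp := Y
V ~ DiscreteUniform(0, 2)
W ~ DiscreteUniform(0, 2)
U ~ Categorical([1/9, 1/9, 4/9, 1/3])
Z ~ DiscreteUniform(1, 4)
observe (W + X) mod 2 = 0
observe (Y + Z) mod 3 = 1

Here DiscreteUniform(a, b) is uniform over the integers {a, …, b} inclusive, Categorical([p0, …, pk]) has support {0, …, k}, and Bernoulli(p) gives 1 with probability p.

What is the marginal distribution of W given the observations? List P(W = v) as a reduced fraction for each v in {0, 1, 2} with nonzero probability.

P(W=0) = 22/59, P(W=1) = 15/59, P(W=2) = 22/59

Enumerate traces; 180 have nonzero weight after conditioning:
  (X=0, Y=0, V=0, W=0, U=0, Z=1) weight 1/4536
  (X=0, Y=0, V=0, W=0, U=0, Z=4) weight 1/4536
  (X=0, Y=0, V=0, W=0, U=1, Z=1) weight 1/4536
  (X=0, Y=0, V=0, W=0, U=1, Z=4) weight 1/4536
  (X=0, Y=0, V=0, W=0, U=2, Z=1) weight 1/1134
  (X=0, Y=0, V=0, W=0, U=2, Z=4) weight 1/1134
  (X=0, Y=0, V=0, W=0, U=3, Z=1) weight 1/1512
  (X=0, Y=0, V=0, W=0, U=3, Z=4) weight 1/1512
  (X=0, Y=0, V=0, W=2, U=0, Z=1) weight 1/4536
  (X=1, Y=0, V=0, W=1, U=0, Z=1) weight 1/3024
  … 170 more
Group by W:
  weight(W=0) = 11/168
  weight(W=1) = 5/112
  weight(W=2) = 11/168
Total weight = 11/168 + 5/112 + 11/168 = 59/336
P(W=0 | obs) = 11/168 / 59/336 = 22/59
P(W=1 | obs) = 5/112 / 59/336 = 15/59
P(W=2 | obs) = 11/168 / 59/336 = 22/59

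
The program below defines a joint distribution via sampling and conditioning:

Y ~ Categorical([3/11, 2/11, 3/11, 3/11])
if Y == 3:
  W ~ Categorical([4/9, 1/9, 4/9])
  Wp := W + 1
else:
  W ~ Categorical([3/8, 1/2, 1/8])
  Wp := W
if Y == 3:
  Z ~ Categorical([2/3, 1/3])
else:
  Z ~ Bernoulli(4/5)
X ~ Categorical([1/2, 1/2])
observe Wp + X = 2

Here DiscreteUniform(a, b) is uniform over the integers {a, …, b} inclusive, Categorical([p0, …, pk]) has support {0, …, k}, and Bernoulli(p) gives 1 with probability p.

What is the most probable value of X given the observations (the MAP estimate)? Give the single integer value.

argmax_v P(X = v | obs) = 1

Enumerate traces; 16 have nonzero weight after conditioning:
  (Y=0, W=1, Z=0, X=1) weight 3/220
  (Y=0, W=1, Z=1, X=1) weight 3/55
  (Y=0, W=2, Z=0, X=0) weight 3/880
  (Y=0, W=2, Z=1, X=0) weight 3/220
  (Y=1, W=1, Z=0, X=1) weight 1/110
  (Y=1, W=1, Z=1, X=1) weight 2/55
  (Y=1, W=2, Z=0, X=0) weight 1/440
  (Y=1, W=2, Z=1, X=0) weight 1/110
  … 8 more
Group by X:
  weight(X=0) = 2/33
  weight(X=1) = 8/33
Total weight = 2/33 + 8/33 = 10/33
P(X=0 | obs) = 2/33 / 10/33 = 1/5
P(X=1 | obs) = 8/33 / 10/33 = 4/5
argmax = 1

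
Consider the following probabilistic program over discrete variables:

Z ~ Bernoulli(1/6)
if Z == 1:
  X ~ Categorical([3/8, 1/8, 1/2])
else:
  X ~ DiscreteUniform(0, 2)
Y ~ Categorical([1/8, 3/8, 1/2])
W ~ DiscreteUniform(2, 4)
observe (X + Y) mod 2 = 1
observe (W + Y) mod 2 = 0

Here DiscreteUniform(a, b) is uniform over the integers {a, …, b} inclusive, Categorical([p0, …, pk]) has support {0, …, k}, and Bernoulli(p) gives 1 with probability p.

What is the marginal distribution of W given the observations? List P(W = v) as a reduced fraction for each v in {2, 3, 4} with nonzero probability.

P(W=2) = 215/733, P(W=3) = 303/733, P(W=4) = 215/733

Enumerate traces; 12 have nonzero weight after conditioning:
  (Z=0, X=0, Y=1, W=3) weight 5/144
  (Z=0, X=1, Y=0, W=2) weight 5/432
  (Z=0, X=1, Y=0, W=4) weight 5/432
  (Z=0, X=1, Y=2, W=2) weight 5/108
  (Z=0, X=1, Y=2, W=4) weight 5/108
  (Z=0, X=2, Y=1, W=3) weight 5/144
  (Z=1, X=0, Y=1, W=3) weight 1/128
  (Z=1, X=1, Y=0, W=2) weight 1/1152
  … 4 more
Group by W:
  weight(W=2) = 215/3456
  weight(W=3) = 101/1152
  weight(W=4) = 215/3456
Total weight = 215/3456 + 101/1152 + 215/3456 = 733/3456
P(W=2 | obs) = 215/3456 / 733/3456 = 215/733
P(W=3 | obs) = 101/1152 / 733/3456 = 303/733
P(W=4 | obs) = 215/3456 / 733/3456 = 215/733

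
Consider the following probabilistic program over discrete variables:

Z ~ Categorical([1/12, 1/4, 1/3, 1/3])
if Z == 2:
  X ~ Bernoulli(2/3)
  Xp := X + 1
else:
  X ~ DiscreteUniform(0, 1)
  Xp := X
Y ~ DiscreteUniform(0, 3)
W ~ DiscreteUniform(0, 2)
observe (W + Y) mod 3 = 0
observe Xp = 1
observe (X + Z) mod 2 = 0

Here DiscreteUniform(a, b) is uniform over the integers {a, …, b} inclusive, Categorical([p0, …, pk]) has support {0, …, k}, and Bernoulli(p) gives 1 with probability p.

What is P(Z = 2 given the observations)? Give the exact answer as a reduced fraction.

P(Z = 2 | obs) = 8/29

Enumerate traces; 12 have nonzero weight after conditioning:
  (Z=1, X=1, Y=0, W=0) weight 1/96
  (Z=1, X=1, Y=1, W=2) weight 1/96
  (Z=1, X=1, Y=2, W=1) weight 1/96
  (Z=1, X=1, Y=3, W=0) weight 1/96
  (Z=2, X=0, Y=0, W=0) weight 1/108
  (Z=2, X=0, Y=1, W=2) weight 1/108
  (Z=2, X=0, Y=2, W=1) weight 1/108
  (Z=2, X=0, Y=3, W=0) weight 1/108
  (Z=3, X=1, Y=0, W=0) weight 1/72
  … 3 more
Group by Z:
  weight(Z=1) = 1/24
  weight(Z=2) = 1/27
  weight(Z=3) = 1/18
Total weight = 1/24 + 1/27 + 1/18 = 29/216
P(Z=1 | obs) = 1/24 / 29/216 = 9/29
P(Z=2 | obs) = 1/27 / 29/216 = 8/29
P(Z=3 | obs) = 1/18 / 29/216 = 12/29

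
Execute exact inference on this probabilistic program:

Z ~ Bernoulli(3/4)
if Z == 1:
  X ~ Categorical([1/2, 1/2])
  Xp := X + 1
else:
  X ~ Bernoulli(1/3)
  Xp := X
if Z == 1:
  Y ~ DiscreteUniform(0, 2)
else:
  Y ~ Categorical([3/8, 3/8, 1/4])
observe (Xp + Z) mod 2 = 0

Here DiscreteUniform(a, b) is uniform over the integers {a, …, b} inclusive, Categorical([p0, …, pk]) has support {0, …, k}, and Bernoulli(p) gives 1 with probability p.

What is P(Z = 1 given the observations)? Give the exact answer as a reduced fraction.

P(Z = 1 | obs) = 9/13

Enumerate traces; 6 have nonzero weight after conditioning:
  (Z=0, X=0, Y=0) weight 1/16
  (Z=0, X=0, Y=1) weight 1/16
  (Z=0, X=0, Y=2) weight 1/24
  (Z=1, X=0, Y=0) weight 1/8
  (Z=1, X=0, Y=1) weight 1/8
  (Z=1, X=0, Y=2) weight 1/8
Group by Z:
  weight(Z=0) = 1/6
  weight(Z=1) = 3/8
Total weight = 1/6 + 3/8 = 13/24
P(Z=0 | obs) = 1/6 / 13/24 = 4/13
P(Z=1 | obs) = 3/8 / 13/24 = 9/13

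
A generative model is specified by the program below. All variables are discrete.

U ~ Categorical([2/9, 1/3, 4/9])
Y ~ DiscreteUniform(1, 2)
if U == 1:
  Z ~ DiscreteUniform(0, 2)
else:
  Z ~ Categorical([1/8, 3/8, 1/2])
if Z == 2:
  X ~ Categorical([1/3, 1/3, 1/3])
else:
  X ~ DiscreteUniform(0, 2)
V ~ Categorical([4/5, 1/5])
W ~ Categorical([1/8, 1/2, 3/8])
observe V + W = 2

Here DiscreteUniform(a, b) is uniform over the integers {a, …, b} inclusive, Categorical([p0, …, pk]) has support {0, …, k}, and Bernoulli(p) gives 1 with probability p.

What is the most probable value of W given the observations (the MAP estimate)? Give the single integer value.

Enumerate traces; 108 have nonzero weight after conditioning:
  (U=0, Y=1, Z=0, X=0, V=0, W=2) weight 1/720
  (U=0, Y=1, Z=0, X=0, V=1, W=1) weight 1/2160
  (U=0, Y=1, Z=0, X=1, V=0, W=2) weight 1/720
  (U=0, Y=1, Z=0, X=1, V=1, W=1) weight 1/2160
  (U=0, Y=1, Z=0, X=2, V=0, W=2) weight 1/720
  (U=0, Y=1, Z=0, X=2, V=1, W=1) weight 1/2160
  (U=0, Y=1, Z=1, X=0, V=0, W=2) weight 1/240
  (U=0, Y=1, Z=1, X=0, V=1, W=1) weight 1/720
  … 100 more
Group by W:
  weight(W=1) = 1/10
  weight(W=2) = 3/10
Total weight = 1/10 + 3/10 = 2/5
P(W=1 | obs) = 1/10 / 2/5 = 1/4
P(W=2 | obs) = 3/10 / 2/5 = 3/4
argmax = 2

argmax_v P(W = v | obs) = 2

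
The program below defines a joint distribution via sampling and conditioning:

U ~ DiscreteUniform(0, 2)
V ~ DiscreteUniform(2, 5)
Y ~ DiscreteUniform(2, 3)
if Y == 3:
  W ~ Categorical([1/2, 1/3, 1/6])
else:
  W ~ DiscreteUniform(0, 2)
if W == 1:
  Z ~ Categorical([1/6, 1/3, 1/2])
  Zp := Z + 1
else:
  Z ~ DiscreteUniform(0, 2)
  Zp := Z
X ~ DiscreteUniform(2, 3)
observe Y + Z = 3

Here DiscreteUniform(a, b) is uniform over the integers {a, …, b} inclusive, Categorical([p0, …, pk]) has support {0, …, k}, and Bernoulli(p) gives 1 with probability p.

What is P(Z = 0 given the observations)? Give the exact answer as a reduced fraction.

Enumerate traces; 144 have nonzero weight after conditioning:
  (U=0, V=2, Y=2, W=0, Z=1, X=2) weight 1/432
  (U=0, V=2, Y=2, W=0, Z=1, X=3) weight 1/432
  (U=0, V=2, Y=2, W=1, Z=1, X=2) weight 1/432
  (U=0, V=2, Y=2, W=1, Z=1, X=3) weight 1/432
  (U=0, V=2, Y=2, W=2, Z=1, X=2) weight 1/432
  (U=0, V=2, Y=2, W=2, Z=1, X=3) weight 1/432
  (U=0, V=2, Y=3, W=0, Z=0, X=2) weight 1/288
  (U=0, V=2, Y=3, W=0, Z=0, X=3) weight 1/288
  … 136 more
Group by Z:
  weight(Z=0) = 5/36
  weight(Z=1) = 1/6
Total weight = 5/36 + 1/6 = 11/36
P(Z=0 | obs) = 5/36 / 11/36 = 5/11
P(Z=1 | obs) = 1/6 / 11/36 = 6/11

P(Z = 0 | obs) = 5/11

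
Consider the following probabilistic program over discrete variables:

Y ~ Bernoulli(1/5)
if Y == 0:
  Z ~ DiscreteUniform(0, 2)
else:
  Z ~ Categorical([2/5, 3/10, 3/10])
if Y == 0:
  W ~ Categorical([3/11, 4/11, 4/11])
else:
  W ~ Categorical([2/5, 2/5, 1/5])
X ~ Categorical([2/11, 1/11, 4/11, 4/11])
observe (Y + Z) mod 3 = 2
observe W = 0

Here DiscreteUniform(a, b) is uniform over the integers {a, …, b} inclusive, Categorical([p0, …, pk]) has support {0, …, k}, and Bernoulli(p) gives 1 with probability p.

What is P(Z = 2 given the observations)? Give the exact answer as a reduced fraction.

P(Z = 2 | obs) = 100/133

Enumerate traces; 8 have nonzero weight after conditioning:
  (Y=0, Z=2, W=0, X=0) weight 8/605
  (Y=0, Z=2, W=0, X=1) weight 4/605
  (Y=0, Z=2, W=0, X=2) weight 16/605
  (Y=0, Z=2, W=0, X=3) weight 16/605
  (Y=1, Z=1, W=0, X=0) weight 6/1375
  (Y=1, Z=1, W=0, X=1) weight 3/1375
  (Y=1, Z=1, W=0, X=2) weight 12/1375
  (Y=1, Z=1, W=0, X=3) weight 12/1375
Group by Z:
  weight(Z=1) = 3/125
  weight(Z=2) = 4/55
Total weight = 3/125 + 4/55 = 133/1375
P(Z=1 | obs) = 3/125 / 133/1375 = 33/133
P(Z=2 | obs) = 4/55 / 133/1375 = 100/133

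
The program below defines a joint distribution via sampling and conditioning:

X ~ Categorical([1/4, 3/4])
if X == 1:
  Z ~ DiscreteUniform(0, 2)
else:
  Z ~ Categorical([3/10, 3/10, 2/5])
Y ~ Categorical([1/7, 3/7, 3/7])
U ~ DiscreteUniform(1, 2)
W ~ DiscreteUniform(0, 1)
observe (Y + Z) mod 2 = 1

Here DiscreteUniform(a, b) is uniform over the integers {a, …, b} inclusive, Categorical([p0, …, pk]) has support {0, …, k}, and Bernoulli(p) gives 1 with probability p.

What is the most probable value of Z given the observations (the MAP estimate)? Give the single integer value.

argmax_v P(Z = v | obs) = 1

Enumerate traces; 32 have nonzero weight after conditioning:
  (X=0, Z=0, Y=1, U=1, W=0) weight 9/1120
  (X=0, Z=0, Y=1, U=1, W=1) weight 9/1120
  (X=0, Z=0, Y=1, U=2, W=0) weight 9/1120
  (X=0, Z=0, Y=1, U=2, W=1) weight 9/1120
  (X=0, Z=1, Y=0, U=1, W=0) weight 3/1120
  (X=0, Z=1, Y=0, U=1, W=1) weight 3/1120
  (X=0, Z=1, Y=0, U=2, W=0) weight 3/1120
  (X=0, Z=1, Y=0, U=2, W=1) weight 3/1120
  (X=0, Z=2, Y=1, U=1, W=0) weight 3/280
  … 23 more
Group by Z:
  weight(Z=0) = 39/280
  weight(Z=1) = 13/70
  weight(Z=2) = 3/20
Total weight = 39/280 + 13/70 + 3/20 = 19/40
P(Z=0 | obs) = 39/280 / 19/40 = 39/133
P(Z=1 | obs) = 13/70 / 19/40 = 52/133
P(Z=2 | obs) = 3/20 / 19/40 = 6/19
argmax = 1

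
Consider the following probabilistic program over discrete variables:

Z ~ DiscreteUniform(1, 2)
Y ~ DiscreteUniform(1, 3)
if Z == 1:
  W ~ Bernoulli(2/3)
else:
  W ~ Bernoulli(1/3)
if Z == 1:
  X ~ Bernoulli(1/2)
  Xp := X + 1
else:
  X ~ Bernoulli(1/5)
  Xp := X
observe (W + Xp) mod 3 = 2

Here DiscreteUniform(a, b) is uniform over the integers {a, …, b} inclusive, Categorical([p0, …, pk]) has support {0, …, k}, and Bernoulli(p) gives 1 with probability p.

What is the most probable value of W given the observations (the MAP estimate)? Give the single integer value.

argmax_v P(W = v | obs) = 1

Enumerate traces; 9 have nonzero weight after conditioning:
  (Z=1, Y=1, W=0, X=1) weight 1/36
  (Z=1, Y=1, W=1, X=0) weight 1/18
  (Z=1, Y=2, W=0, X=1) weight 1/36
  (Z=1, Y=2, W=1, X=0) weight 1/18
  (Z=1, Y=3, W=0, X=1) weight 1/36
  (Z=1, Y=3, W=1, X=0) weight 1/18
  (Z=2, Y=1, W=1, X=1) weight 1/90
  (Z=2, Y=2, W=1, X=1) weight 1/90
  … 1 more
Group by W:
  weight(W=0) = 1/12
  weight(W=1) = 1/5
Total weight = 1/12 + 1/5 = 17/60
P(W=0 | obs) = 1/12 / 17/60 = 5/17
P(W=1 | obs) = 1/5 / 17/60 = 12/17
argmax = 1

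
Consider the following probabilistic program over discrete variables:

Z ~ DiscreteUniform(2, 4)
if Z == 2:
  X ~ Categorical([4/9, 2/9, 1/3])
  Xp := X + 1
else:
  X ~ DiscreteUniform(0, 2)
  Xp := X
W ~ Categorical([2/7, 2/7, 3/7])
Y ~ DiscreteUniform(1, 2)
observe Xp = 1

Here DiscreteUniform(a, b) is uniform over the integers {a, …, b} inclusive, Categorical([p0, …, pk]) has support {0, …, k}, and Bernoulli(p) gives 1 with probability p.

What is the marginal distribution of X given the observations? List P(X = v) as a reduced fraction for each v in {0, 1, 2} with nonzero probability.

P(X=0) = 2/5, P(X=1) = 3/5

Enumerate traces; 18 have nonzero weight after conditioning:
  (Z=2, X=0, W=0, Y=1) weight 4/189
  (Z=2, X=0, W=0, Y=2) weight 4/189
  (Z=2, X=0, W=1, Y=1) weight 4/189
  (Z=2, X=0, W=1, Y=2) weight 4/189
  (Z=2, X=0, W=2, Y=1) weight 2/63
  (Z=2, X=0, W=2, Y=2) weight 2/63
  (Z=3, X=1, W=0, Y=1) weight 1/63
  (Z=3, X=1, W=0, Y=2) weight 1/63
  … 10 more
Group by X:
  weight(X=0) = 4/27
  weight(X=1) = 2/9
Total weight = 4/27 + 2/9 = 10/27
P(X=0 | obs) = 4/27 / 10/27 = 2/5
P(X=1 | obs) = 2/9 / 10/27 = 3/5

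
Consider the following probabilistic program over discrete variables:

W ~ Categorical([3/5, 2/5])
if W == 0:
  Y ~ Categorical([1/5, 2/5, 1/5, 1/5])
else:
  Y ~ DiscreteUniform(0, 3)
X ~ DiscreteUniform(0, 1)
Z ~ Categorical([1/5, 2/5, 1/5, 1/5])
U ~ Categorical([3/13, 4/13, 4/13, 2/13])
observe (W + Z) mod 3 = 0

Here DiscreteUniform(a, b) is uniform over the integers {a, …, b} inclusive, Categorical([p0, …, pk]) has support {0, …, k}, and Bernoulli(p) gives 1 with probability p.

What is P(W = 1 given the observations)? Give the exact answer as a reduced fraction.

P(W = 1 | obs) = 1/4

Enumerate traces; 96 have nonzero weight after conditioning:
  (W=0, Y=0, X=0, Z=0, U=0) weight 9/3250
  (W=0, Y=0, X=0, Z=0, U=1) weight 6/1625
  (W=0, Y=0, X=0, Z=0, U=2) weight 6/1625
  (W=0, Y=0, X=0, Z=0, U=3) weight 3/1625
  (W=0, Y=0, X=0, Z=3, U=0) weight 9/3250
  (W=0, Y=0, X=0, Z=3, U=1) weight 6/1625
  (W=0, Y=0, X=0, Z=3, U=2) weight 6/1625
  (W=0, Y=0, X=0, Z=3, U=3) weight 3/1625
  (W=1, Y=0, X=0, Z=2, U=0) weight 3/1300
  … 87 more
Group by W:
  weight(W=0) = 6/25
  weight(W=1) = 2/25
Total weight = 6/25 + 2/25 = 8/25
P(W=0 | obs) = 6/25 / 8/25 = 3/4
P(W=1 | obs) = 2/25 / 8/25 = 1/4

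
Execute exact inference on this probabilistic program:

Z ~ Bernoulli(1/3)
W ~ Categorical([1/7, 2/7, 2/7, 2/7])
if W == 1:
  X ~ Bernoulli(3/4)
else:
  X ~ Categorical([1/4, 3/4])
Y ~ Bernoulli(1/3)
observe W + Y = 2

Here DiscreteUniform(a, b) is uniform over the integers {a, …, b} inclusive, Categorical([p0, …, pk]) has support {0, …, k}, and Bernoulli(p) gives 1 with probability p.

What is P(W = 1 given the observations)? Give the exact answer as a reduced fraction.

P(W = 1 | obs) = 1/3

Enumerate traces; 8 have nonzero weight after conditioning:
  (Z=0, W=1, X=0, Y=1) weight 1/63
  (Z=0, W=1, X=1, Y=1) weight 1/21
  (Z=0, W=2, X=0, Y=0) weight 2/63
  (Z=0, W=2, X=1, Y=0) weight 2/21
  (Z=1, W=1, X=0, Y=1) weight 1/126
  (Z=1, W=1, X=1, Y=1) weight 1/42
  (Z=1, W=2, X=0, Y=0) weight 1/63
  (Z=1, W=2, X=1, Y=0) weight 1/21
Group by W:
  weight(W=1) = 2/21
  weight(W=2) = 4/21
Total weight = 2/21 + 4/21 = 2/7
P(W=1 | obs) = 2/21 / 2/7 = 1/3
P(W=2 | obs) = 4/21 / 2/7 = 2/3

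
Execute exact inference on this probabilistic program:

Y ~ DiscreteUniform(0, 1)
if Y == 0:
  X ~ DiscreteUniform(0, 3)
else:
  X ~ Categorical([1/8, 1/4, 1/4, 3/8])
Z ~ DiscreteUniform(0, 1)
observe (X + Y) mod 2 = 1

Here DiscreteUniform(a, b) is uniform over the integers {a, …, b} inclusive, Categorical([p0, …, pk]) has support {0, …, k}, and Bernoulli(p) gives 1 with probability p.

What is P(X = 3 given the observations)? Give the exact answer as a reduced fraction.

Enumerate traces; 8 have nonzero weight after conditioning:
  (Y=0, X=1, Z=0) weight 1/16
  (Y=0, X=1, Z=1) weight 1/16
  (Y=0, X=3, Z=0) weight 1/16
  (Y=0, X=3, Z=1) weight 1/16
  (Y=1, X=0, Z=0) weight 1/32
  (Y=1, X=0, Z=1) weight 1/32
  (Y=1, X=2, Z=0) weight 1/16
  (Y=1, X=2, Z=1) weight 1/16
Group by X:
  weight(X=0) = 1/16
  weight(X=1) = 1/8
  weight(X=2) = 1/8
  weight(X=3) = 1/8
Total weight = 1/16 + 1/8 + 1/8 + 1/8 = 7/16
P(X=0 | obs) = 1/16 / 7/16 = 1/7
P(X=1 | obs) = 1/8 / 7/16 = 2/7
P(X=2 | obs) = 1/8 / 7/16 = 2/7
P(X=3 | obs) = 1/8 / 7/16 = 2/7

P(X = 3 | obs) = 2/7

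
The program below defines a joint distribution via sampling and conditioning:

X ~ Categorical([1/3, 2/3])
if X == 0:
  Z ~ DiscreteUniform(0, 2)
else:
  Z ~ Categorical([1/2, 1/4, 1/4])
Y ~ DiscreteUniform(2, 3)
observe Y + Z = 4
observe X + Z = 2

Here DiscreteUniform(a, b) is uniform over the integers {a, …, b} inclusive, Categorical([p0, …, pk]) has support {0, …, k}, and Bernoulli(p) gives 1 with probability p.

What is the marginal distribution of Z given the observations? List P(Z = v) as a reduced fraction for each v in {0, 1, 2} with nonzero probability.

P(Z=1) = 3/5, P(Z=2) = 2/5

Enumerate traces; 2 have nonzero weight after conditioning:
  (X=0, Z=2, Y=2) weight 1/18
  (X=1, Z=1, Y=3) weight 1/12
Group by Z:
  weight(Z=1) = 1/12
  weight(Z=2) = 1/18
Total weight = 1/12 + 1/18 = 5/36
P(Z=1 | obs) = 1/12 / 5/36 = 3/5
P(Z=2 | obs) = 1/18 / 5/36 = 2/5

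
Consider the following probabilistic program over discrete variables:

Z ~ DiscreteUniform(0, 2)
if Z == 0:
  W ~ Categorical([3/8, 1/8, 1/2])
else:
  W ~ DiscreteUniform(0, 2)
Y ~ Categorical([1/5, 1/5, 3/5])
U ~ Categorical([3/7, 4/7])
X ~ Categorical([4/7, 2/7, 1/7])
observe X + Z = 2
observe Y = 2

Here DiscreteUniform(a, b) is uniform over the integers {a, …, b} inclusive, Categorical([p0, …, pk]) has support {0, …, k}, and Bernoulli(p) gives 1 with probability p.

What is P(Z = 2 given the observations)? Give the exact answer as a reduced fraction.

P(Z = 2 | obs) = 4/7

Enumerate traces; 18 have nonzero weight after conditioning:
  (Z=0, W=0, Y=2, U=0, X=2) weight 9/1960
  (Z=0, W=0, Y=2, U=1, X=2) weight 3/490
  (Z=0, W=1, Y=2, U=0, X=2) weight 3/1960
  (Z=0, W=1, Y=2, U=1, X=2) weight 1/490
  (Z=0, W=2, Y=2, U=0, X=2) weight 3/490
  (Z=0, W=2, Y=2, U=1, X=2) weight 2/245
  (Z=1, W=0, Y=2, U=0, X=1) weight 2/245
  (Z=1, W=0, Y=2, U=1, X=1) weight 8/735
  (Z=2, W=0, Y=2, U=0, X=0) weight 4/245
  … 9 more
Group by Z:
  weight(Z=0) = 1/35
  weight(Z=1) = 2/35
  weight(Z=2) = 4/35
Total weight = 1/35 + 2/35 + 4/35 = 1/5
P(Z=0 | obs) = 1/35 / 1/5 = 1/7
P(Z=1 | obs) = 2/35 / 1/5 = 2/7
P(Z=2 | obs) = 4/35 / 1/5 = 4/7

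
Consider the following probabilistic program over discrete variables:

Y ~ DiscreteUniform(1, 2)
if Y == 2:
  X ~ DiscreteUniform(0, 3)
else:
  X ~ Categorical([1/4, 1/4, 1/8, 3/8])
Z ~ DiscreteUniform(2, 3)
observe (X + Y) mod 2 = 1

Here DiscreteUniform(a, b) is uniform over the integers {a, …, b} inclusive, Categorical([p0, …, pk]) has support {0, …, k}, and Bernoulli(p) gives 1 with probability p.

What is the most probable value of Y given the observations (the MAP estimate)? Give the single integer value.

argmax_v P(Y = v | obs) = 2

Enumerate traces; 8 have nonzero weight after conditioning:
  (Y=1, X=0, Z=2) weight 1/16
  (Y=1, X=0, Z=3) weight 1/16
  (Y=1, X=2, Z=2) weight 1/32
  (Y=1, X=2, Z=3) weight 1/32
  (Y=2, X=1, Z=2) weight 1/16
  (Y=2, X=1, Z=3) weight 1/16
  (Y=2, X=3, Z=2) weight 1/16
  (Y=2, X=3, Z=3) weight 1/16
Group by Y:
  weight(Y=1) = 3/16
  weight(Y=2) = 1/4
Total weight = 3/16 + 1/4 = 7/16
P(Y=1 | obs) = 3/16 / 7/16 = 3/7
P(Y=2 | obs) = 1/4 / 7/16 = 4/7
argmax = 2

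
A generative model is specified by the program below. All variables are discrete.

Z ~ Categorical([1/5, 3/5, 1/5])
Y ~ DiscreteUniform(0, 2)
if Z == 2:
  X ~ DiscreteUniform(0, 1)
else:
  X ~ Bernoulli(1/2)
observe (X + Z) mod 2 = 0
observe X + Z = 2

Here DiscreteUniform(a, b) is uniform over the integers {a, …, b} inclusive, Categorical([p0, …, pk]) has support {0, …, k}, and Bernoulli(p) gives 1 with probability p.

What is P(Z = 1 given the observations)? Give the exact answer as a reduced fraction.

P(Z = 1 | obs) = 3/4

Enumerate traces; 6 have nonzero weight after conditioning:
  (Z=1, Y=0, X=1) weight 1/10
  (Z=1, Y=1, X=1) weight 1/10
  (Z=1, Y=2, X=1) weight 1/10
  (Z=2, Y=0, X=0) weight 1/30
  (Z=2, Y=1, X=0) weight 1/30
  (Z=2, Y=2, X=0) weight 1/30
Group by Z:
  weight(Z=1) = 3/10
  weight(Z=2) = 1/10
Total weight = 3/10 + 1/10 = 2/5
P(Z=1 | obs) = 3/10 / 2/5 = 3/4
P(Z=2 | obs) = 1/10 / 2/5 = 1/4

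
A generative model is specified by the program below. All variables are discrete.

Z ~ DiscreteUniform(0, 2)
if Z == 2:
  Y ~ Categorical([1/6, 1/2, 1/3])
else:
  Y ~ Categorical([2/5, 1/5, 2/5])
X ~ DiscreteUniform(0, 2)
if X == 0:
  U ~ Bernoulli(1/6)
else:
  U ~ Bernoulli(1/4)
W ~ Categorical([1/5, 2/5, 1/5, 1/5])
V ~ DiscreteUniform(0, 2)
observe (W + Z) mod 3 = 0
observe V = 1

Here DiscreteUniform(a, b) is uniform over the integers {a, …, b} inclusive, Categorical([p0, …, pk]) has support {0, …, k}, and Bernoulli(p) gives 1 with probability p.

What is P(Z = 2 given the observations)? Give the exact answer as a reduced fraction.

P(Z = 2 | obs) = 2/5

Enumerate traces; 72 have nonzero weight after conditioning:
  (Z=0, Y=0, X=0, U=0, W=0, V=1) weight 1/405
  (Z=0, Y=0, X=0, U=0, W=3, V=1) weight 1/405
  (Z=0, Y=0, X=0, U=1, W=0, V=1) weight 1/2025
  (Z=0, Y=0, X=0, U=1, W=3, V=1) weight 1/2025
  (Z=0, Y=0, X=1, U=0, W=0, V=1) weight 1/450
  (Z=0, Y=0, X=1, U=0, W=3, V=1) weight 1/450
  (Z=0, Y=0, X=1, U=1, W=0, V=1) weight 1/1350
  (Z=0, Y=0, X=1, U=1, W=3, V=1) weight 1/1350
  (Z=1, Y=0, X=0, U=0, W=2, V=1) weight 1/405
  (Z=2, Y=0, X=0, U=0, W=1, V=1) weight 1/486
  … 62 more
Group by Z:
  weight(Z=0) = 2/45
  weight(Z=1) = 1/45
  weight(Z=2) = 2/45
Total weight = 2/45 + 1/45 + 2/45 = 1/9
P(Z=0 | obs) = 2/45 / 1/9 = 2/5
P(Z=1 | obs) = 1/45 / 1/9 = 1/5
P(Z=2 | obs) = 2/45 / 1/9 = 2/5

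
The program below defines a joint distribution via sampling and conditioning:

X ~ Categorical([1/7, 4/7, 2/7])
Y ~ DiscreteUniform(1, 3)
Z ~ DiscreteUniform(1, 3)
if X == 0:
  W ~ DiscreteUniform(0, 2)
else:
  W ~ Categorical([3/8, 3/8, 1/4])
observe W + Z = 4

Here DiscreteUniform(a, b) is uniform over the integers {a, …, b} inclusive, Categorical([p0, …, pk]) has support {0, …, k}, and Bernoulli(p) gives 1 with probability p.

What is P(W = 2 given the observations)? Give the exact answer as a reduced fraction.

P(W = 2 | obs) = 22/53

Enumerate traces; 18 have nonzero weight after conditioning:
  (X=0, Y=1, Z=2, W=2) weight 1/189
  (X=0, Y=1, Z=3, W=1) weight 1/189
  (X=0, Y=2, Z=2, W=2) weight 1/189
  (X=0, Y=2, Z=3, W=1) weight 1/189
  (X=0, Y=3, Z=2, W=2) weight 1/189
  (X=0, Y=3, Z=3, W=1) weight 1/189
  (X=1, Y=1, Z=2, W=2) weight 1/63
  (X=1, Y=1, Z=3, W=1) weight 1/42
  … 10 more
Group by W:
  weight(W=1) = 31/252
  weight(W=2) = 11/126
Total weight = 31/252 + 11/126 = 53/252
P(W=1 | obs) = 31/252 / 53/252 = 31/53
P(W=2 | obs) = 11/126 / 53/252 = 22/53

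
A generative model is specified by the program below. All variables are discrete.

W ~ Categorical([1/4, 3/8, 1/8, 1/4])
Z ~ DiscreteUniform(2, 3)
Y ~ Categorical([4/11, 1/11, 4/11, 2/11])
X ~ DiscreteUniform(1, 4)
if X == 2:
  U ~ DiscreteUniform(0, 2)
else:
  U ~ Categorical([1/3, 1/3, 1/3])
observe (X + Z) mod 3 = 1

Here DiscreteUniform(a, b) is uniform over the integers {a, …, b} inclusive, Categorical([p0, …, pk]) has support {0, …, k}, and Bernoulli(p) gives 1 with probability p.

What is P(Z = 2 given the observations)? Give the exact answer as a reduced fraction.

P(Z = 2 | obs) = 1/3

Enumerate traces; 144 have nonzero weight after conditioning:
  (W=0, Z=2, Y=0, X=2, U=0) weight 1/264
  (W=0, Z=2, Y=0, X=2, U=1) weight 1/264
  (W=0, Z=2, Y=0, X=2, U=2) weight 1/264
  (W=0, Z=2, Y=1, X=2, U=0) weight 1/1056
  (W=0, Z=2, Y=1, X=2, U=1) weight 1/1056
  (W=0, Z=2, Y=1, X=2, U=2) weight 1/1056
  (W=0, Z=2, Y=2, X=2, U=0) weight 1/264
  (W=0, Z=2, Y=2, X=2, U=1) weight 1/264
  (W=0, Z=3, Y=0, X=1, U=0) weight 1/264
  … 135 more
Group by Z:
  weight(Z=2) = 1/8
  weight(Z=3) = 1/4
Total weight = 1/8 + 1/4 = 3/8
P(Z=2 | obs) = 1/8 / 3/8 = 1/3
P(Z=3 | obs) = 1/4 / 3/8 = 2/3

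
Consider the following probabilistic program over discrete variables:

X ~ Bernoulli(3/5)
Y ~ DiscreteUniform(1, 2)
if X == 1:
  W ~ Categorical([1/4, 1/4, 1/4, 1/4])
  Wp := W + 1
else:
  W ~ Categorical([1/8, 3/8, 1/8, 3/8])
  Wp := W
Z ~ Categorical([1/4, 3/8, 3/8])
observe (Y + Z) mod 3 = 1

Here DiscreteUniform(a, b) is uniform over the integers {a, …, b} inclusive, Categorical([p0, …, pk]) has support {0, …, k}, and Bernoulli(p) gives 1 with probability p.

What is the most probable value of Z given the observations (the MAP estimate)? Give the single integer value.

Enumerate traces; 16 have nonzero weight after conditioning:
  (X=0, Y=1, W=0, Z=0) weight 1/160
  (X=0, Y=1, W=1, Z=0) weight 3/160
  (X=0, Y=1, W=2, Z=0) weight 1/160
  (X=0, Y=1, W=3, Z=0) weight 3/160
  (X=0, Y=2, W=0, Z=2) weight 3/320
  (X=0, Y=2, W=1, Z=2) weight 9/320
  (X=0, Y=2, W=2, Z=2) weight 3/320
  (X=0, Y=2, W=3, Z=2) weight 9/320
  … 8 more
Group by Z:
  weight(Z=0) = 1/8
  weight(Z=2) = 3/16
Total weight = 1/8 + 3/16 = 5/16
P(Z=0 | obs) = 1/8 / 5/16 = 2/5
P(Z=2 | obs) = 3/16 / 5/16 = 3/5
argmax = 2

argmax_v P(Z = v | obs) = 2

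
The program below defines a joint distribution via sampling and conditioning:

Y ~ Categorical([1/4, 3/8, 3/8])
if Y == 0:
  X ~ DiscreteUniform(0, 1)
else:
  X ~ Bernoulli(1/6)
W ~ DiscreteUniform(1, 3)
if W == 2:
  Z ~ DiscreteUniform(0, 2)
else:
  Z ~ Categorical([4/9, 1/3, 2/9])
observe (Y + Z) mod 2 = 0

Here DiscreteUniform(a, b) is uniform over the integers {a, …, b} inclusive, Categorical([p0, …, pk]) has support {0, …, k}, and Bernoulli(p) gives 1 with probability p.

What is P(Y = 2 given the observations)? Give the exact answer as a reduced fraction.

P(Y = 2 | obs) = 6/13

Enumerate traces; 30 have nonzero weight after conditioning:
  (Y=0, X=0, W=1, Z=0) weight 1/54
  (Y=0, X=0, W=1, Z=2) weight 1/108
  (Y=0, X=0, W=2, Z=0) weight 1/72
  (Y=0, X=0, W=2, Z=2) weight 1/72
  (Y=0, X=0, W=3, Z=0) weight 1/54
  (Y=0, X=0, W=3, Z=2) weight 1/108
  (Y=0, X=1, W=1, Z=0) weight 1/54
  (Y=0, X=1, W=1, Z=2) weight 1/108
  (Y=1, X=0, W=1, Z=1) weight 5/144
  (Y=2, X=0, W=1, Z=0) weight 5/108
  … 20 more
Group by Y:
  weight(Y=0) = 1/6
  weight(Y=1) = 1/8
  weight(Y=2) = 1/4
Total weight = 1/6 + 1/8 + 1/4 = 13/24
P(Y=0 | obs) = 1/6 / 13/24 = 4/13
P(Y=1 | obs) = 1/8 / 13/24 = 3/13
P(Y=2 | obs) = 1/4 / 13/24 = 6/13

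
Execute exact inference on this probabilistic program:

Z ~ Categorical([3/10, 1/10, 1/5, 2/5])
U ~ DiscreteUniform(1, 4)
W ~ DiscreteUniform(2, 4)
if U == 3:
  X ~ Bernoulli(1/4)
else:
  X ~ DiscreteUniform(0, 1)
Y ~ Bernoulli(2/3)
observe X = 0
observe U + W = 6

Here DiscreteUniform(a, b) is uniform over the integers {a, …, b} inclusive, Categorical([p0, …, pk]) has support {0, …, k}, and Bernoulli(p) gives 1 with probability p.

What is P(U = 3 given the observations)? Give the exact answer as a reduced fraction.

P(U = 3 | obs) = 3/7

Enumerate traces; 24 have nonzero weight after conditioning:
  (Z=0, U=2, W=4, X=0, Y=0) weight 1/240
  (Z=0, U=2, W=4, X=0, Y=1) weight 1/120
  (Z=0, U=3, W=3, X=0, Y=0) weight 1/160
  (Z=0, U=3, W=3, X=0, Y=1) weight 1/80
  (Z=0, U=4, W=2, X=0, Y=0) weight 1/240
  (Z=0, U=4, W=2, X=0, Y=1) weight 1/120
  (Z=1, U=2, W=4, X=0, Y=0) weight 1/720
  (Z=1, U=2, W=4, X=0, Y=1) weight 1/360
  … 16 more
Group by U:
  weight(U=2) = 1/24
  weight(U=3) = 1/16
  weight(U=4) = 1/24
Total weight = 1/24 + 1/16 + 1/24 = 7/48
P(U=2 | obs) = 1/24 / 7/48 = 2/7
P(U=3 | obs) = 1/16 / 7/48 = 3/7
P(U=4 | obs) = 1/24 / 7/48 = 2/7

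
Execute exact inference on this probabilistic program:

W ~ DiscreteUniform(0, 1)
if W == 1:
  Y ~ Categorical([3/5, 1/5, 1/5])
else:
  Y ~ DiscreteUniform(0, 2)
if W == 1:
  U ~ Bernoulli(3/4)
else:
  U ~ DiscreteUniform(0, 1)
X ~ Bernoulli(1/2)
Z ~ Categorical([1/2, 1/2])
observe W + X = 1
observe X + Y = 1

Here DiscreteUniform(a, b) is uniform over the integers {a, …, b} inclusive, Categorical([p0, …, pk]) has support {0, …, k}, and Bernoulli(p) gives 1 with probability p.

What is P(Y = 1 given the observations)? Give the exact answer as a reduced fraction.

Enumerate traces; 8 have nonzero weight after conditioning:
  (W=0, Y=0, U=0, X=1, Z=0) weight 1/48
  (W=0, Y=0, U=0, X=1, Z=1) weight 1/48
  (W=0, Y=0, U=1, X=1, Z=0) weight 1/48
  (W=0, Y=0, U=1, X=1, Z=1) weight 1/48
  (W=1, Y=1, U=0, X=0, Z=0) weight 1/160
  (W=1, Y=1, U=0, X=0, Z=1) weight 1/160
  (W=1, Y=1, U=1, X=0, Z=0) weight 3/160
  (W=1, Y=1, U=1, X=0, Z=1) weight 3/160
Group by Y:
  weight(Y=0) = 1/12
  weight(Y=1) = 1/20
Total weight = 1/12 + 1/20 = 2/15
P(Y=0 | obs) = 1/12 / 2/15 = 5/8
P(Y=1 | obs) = 1/20 / 2/15 = 3/8

P(Y = 1 | obs) = 3/8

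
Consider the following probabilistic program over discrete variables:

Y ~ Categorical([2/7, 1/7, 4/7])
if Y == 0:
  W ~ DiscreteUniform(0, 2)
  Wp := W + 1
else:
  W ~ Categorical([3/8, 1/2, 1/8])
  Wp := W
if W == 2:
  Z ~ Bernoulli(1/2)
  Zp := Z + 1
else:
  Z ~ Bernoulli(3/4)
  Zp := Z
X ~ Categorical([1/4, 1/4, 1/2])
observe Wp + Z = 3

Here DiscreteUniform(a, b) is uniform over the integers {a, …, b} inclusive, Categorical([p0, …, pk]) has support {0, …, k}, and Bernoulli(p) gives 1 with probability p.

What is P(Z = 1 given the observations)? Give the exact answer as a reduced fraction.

Enumerate traces; 12 have nonzero weight after conditioning:
  (Y=0, W=1, Z=1, X=0) weight 1/56
  (Y=0, W=1, Z=1, X=1) weight 1/56
  (Y=0, W=1, Z=1, X=2) weight 1/28
  (Y=0, W=2, Z=0, X=0) weight 1/84
  (Y=0, W=2, Z=0, X=1) weight 1/84
  (Y=0, W=2, Z=0, X=2) weight 1/42
  (Y=1, W=2, Z=1, X=0) weight 1/448
  (Y=1, W=2, Z=1, X=1) weight 1/448
  … 4 more
Group by Z:
  weight(Z=0) = 1/21
  weight(Z=1) = 13/112
Total weight = 1/21 + 13/112 = 55/336
P(Z=0 | obs) = 1/21 / 55/336 = 16/55
P(Z=1 | obs) = 13/112 / 55/336 = 39/55

P(Z = 1 | obs) = 39/55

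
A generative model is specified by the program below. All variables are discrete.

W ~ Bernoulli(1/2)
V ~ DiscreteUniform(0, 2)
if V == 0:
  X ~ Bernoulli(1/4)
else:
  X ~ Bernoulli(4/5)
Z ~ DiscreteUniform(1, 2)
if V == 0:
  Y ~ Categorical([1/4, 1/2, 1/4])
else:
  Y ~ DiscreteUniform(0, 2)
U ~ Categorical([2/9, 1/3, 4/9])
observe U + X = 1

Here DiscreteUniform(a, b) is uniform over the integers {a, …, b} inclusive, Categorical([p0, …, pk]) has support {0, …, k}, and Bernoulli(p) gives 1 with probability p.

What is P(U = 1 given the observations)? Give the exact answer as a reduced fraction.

P(U = 1 | obs) = 69/143

Enumerate traces; 72 have nonzero weight after conditioning:
  (W=0, V=0, X=0, Z=1, Y=0, U=1) weight 1/192
  (W=0, V=0, X=0, Z=1, Y=1, U=1) weight 1/96
  (W=0, V=0, X=0, Z=1, Y=2, U=1) weight 1/192
  (W=0, V=0, X=0, Z=2, Y=0, U=1) weight 1/192
  (W=0, V=0, X=0, Z=2, Y=1, U=1) weight 1/96
  (W=0, V=0, X=0, Z=2, Y=2, U=1) weight 1/192
  (W=0, V=0, X=1, Z=1, Y=0, U=0) weight 1/864
  (W=0, V=0, X=1, Z=1, Y=1, U=0) weight 1/432
  … 64 more
Group by U:
  weight(U=0) = 37/270
  weight(U=1) = 23/180
Total weight = 37/270 + 23/180 = 143/540
P(U=0 | obs) = 37/270 / 143/540 = 74/143
P(U=1 | obs) = 23/180 / 143/540 = 69/143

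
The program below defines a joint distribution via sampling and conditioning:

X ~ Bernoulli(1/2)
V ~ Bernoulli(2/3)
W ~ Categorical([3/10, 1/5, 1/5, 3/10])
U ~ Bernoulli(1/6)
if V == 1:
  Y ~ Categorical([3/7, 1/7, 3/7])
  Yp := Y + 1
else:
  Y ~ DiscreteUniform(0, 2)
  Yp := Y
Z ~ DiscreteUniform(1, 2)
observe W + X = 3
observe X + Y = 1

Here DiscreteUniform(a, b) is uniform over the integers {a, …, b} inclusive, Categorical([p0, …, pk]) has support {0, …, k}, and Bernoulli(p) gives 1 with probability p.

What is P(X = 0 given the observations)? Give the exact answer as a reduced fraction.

Enumerate traces; 16 have nonzero weight after conditioning:
  (X=0, V=0, W=3, U=0, Y=1, Z=1) weight 1/144
  (X=0, V=0, W=3, U=0, Y=1, Z=2) weight 1/144
  (X=0, V=0, W=3, U=1, Y=1, Z=1) weight 1/720
  (X=0, V=0, W=3, U=1, Y=1, Z=2) weight 1/720
  (X=0, V=1, W=3, U=0, Y=1, Z=1) weight 1/168
  (X=0, V=1, W=3, U=0, Y=1, Z=2) weight 1/168
  (X=0, V=1, W=3, U=1, Y=1, Z=1) weight 1/840
  (X=0, V=1, W=3, U=1, Y=1, Z=2) weight 1/840
  (X=1, V=0, W=2, U=0, Y=0, Z=1) weight 1/216
  … 7 more
Group by X:
  weight(X=0) = 13/420
  weight(X=1) = 5/126
Total weight = 13/420 + 5/126 = 89/1260
P(X=0 | obs) = 13/420 / 89/1260 = 39/89
P(X=1 | obs) = 5/126 / 89/1260 = 50/89

P(X = 0 | obs) = 39/89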